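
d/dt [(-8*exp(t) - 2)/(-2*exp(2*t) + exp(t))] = 2*(-8*exp(2*t) - 4*exp(t) + 1)*exp(-t)/(4*exp(2*t) - 4*exp(t) + 1)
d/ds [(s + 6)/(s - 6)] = -12/(s - 6)^2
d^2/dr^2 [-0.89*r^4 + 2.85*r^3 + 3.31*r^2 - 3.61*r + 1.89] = -10.68*r^2 + 17.1*r + 6.62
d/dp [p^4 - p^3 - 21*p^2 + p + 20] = 4*p^3 - 3*p^2 - 42*p + 1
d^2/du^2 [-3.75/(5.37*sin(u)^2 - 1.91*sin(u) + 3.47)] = (432.5535*sin(u)^4 - 115.387875*sin(u)^3 - 914.658375*sin(u)^2 + 255.629625*sin(u) + 112.3935)/(5.37*sin(u)^2 - 1.91*sin(u) + 3.47)^3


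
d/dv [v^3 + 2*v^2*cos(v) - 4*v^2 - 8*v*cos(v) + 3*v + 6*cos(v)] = -2*v^2*sin(v) + 3*v^2 + 8*v*sin(v) + 4*v*cos(v) - 8*v - 6*sin(v) - 8*cos(v) + 3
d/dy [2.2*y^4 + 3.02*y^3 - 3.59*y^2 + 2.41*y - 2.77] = 8.8*y^3 + 9.06*y^2 - 7.18*y + 2.41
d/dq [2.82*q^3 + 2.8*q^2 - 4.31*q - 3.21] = 8.46*q^2 + 5.6*q - 4.31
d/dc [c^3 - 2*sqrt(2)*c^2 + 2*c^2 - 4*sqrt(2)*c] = 3*c^2 - 4*sqrt(2)*c + 4*c - 4*sqrt(2)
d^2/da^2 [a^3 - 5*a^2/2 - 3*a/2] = 6*a - 5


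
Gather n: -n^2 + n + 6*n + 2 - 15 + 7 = -n^2 + 7*n - 6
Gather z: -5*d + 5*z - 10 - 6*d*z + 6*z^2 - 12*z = -5*d + 6*z^2 + z*(-6*d - 7) - 10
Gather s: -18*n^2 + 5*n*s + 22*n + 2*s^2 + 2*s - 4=-18*n^2 + 22*n + 2*s^2 + s*(5*n + 2) - 4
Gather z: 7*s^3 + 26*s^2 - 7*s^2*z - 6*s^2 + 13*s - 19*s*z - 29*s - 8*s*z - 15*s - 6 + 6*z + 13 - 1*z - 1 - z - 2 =7*s^3 + 20*s^2 - 31*s + z*(-7*s^2 - 27*s + 4) + 4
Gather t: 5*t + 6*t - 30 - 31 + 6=11*t - 55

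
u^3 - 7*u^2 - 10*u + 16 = (u - 8)*(u - 1)*(u + 2)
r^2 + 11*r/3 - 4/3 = (r - 1/3)*(r + 4)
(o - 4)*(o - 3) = o^2 - 7*o + 12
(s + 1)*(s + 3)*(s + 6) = s^3 + 10*s^2 + 27*s + 18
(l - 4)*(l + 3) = l^2 - l - 12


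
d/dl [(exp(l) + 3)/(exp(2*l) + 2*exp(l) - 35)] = (-2*(exp(l) + 1)*(exp(l) + 3) + exp(2*l) + 2*exp(l) - 35)*exp(l)/(exp(2*l) + 2*exp(l) - 35)^2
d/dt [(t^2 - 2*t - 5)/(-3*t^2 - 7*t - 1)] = (-13*t^2 - 32*t - 33)/(9*t^4 + 42*t^3 + 55*t^2 + 14*t + 1)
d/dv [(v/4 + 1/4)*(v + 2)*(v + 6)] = 3*v^2/4 + 9*v/2 + 5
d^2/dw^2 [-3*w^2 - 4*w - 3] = -6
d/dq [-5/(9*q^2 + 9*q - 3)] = 5*(2*q + 1)/(3*q^2 + 3*q - 1)^2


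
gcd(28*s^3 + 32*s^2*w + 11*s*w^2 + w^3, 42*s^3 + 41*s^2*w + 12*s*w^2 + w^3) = 14*s^2 + 9*s*w + w^2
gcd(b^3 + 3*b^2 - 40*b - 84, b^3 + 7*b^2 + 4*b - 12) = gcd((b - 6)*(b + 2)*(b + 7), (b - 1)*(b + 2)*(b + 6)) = b + 2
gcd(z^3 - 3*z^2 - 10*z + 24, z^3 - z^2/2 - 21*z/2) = z + 3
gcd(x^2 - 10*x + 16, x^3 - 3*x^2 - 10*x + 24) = x - 2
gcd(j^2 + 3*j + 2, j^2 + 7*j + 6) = j + 1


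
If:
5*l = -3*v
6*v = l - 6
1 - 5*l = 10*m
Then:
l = 6/11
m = -19/110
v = -10/11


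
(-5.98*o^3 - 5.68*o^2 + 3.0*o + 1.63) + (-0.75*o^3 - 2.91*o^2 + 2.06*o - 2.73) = -6.73*o^3 - 8.59*o^2 + 5.06*o - 1.1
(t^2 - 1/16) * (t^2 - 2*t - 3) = t^4 - 2*t^3 - 49*t^2/16 + t/8 + 3/16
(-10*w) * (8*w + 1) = -80*w^2 - 10*w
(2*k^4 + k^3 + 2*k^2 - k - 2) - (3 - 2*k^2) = 2*k^4 + k^3 + 4*k^2 - k - 5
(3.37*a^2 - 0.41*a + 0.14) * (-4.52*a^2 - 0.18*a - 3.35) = -15.2324*a^4 + 1.2466*a^3 - 11.8485*a^2 + 1.3483*a - 0.469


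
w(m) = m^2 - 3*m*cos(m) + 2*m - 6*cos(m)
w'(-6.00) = -16.23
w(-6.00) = 35.52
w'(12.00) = 0.93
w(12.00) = 132.56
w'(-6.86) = -6.28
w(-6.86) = 45.56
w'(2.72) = 15.97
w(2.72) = 25.76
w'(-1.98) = -0.82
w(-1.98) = -0.02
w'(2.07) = 18.30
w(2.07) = 14.27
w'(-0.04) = -1.31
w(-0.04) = -5.95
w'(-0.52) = -3.85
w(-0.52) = -4.62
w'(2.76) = 15.62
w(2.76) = 26.39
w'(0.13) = 0.11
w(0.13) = -6.06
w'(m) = 3*m*sin(m) + 2*m + 6*sin(m) - 3*cos(m) + 2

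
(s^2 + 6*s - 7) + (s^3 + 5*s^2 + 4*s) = s^3 + 6*s^2 + 10*s - 7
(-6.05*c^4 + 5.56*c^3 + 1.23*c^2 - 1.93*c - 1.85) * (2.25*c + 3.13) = -13.6125*c^5 - 6.4265*c^4 + 20.1703*c^3 - 0.4926*c^2 - 10.2034*c - 5.7905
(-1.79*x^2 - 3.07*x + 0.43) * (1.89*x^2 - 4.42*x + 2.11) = -3.3831*x^4 + 2.1095*x^3 + 10.6052*x^2 - 8.3783*x + 0.9073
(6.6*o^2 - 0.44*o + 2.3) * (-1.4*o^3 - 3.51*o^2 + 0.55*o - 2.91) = -9.24*o^5 - 22.55*o^4 + 1.9544*o^3 - 27.521*o^2 + 2.5454*o - 6.693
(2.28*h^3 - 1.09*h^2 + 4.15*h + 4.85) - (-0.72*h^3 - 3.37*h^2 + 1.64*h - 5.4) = 3.0*h^3 + 2.28*h^2 + 2.51*h + 10.25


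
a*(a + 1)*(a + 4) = a^3 + 5*a^2 + 4*a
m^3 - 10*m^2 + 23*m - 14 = (m - 7)*(m - 2)*(m - 1)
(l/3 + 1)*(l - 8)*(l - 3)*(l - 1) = l^4/3 - 3*l^3 - l^2/3 + 27*l - 24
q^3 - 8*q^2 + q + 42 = (q - 7)*(q - 3)*(q + 2)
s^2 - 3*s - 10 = (s - 5)*(s + 2)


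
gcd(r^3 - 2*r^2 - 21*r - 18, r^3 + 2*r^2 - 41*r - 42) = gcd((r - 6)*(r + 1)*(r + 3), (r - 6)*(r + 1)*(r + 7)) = r^2 - 5*r - 6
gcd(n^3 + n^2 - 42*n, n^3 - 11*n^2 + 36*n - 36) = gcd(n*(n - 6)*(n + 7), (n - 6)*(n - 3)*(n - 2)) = n - 6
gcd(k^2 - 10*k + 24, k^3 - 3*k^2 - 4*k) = k - 4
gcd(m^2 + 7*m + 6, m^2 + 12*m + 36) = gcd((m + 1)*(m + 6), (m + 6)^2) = m + 6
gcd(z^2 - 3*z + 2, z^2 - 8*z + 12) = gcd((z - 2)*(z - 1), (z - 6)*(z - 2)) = z - 2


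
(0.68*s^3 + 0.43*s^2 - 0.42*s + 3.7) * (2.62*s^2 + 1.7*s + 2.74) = 1.7816*s^5 + 2.2826*s^4 + 1.4938*s^3 + 10.1582*s^2 + 5.1392*s + 10.138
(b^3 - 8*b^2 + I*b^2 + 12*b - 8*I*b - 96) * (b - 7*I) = b^4 - 8*b^3 - 6*I*b^3 + 19*b^2 + 48*I*b^2 - 152*b - 84*I*b + 672*I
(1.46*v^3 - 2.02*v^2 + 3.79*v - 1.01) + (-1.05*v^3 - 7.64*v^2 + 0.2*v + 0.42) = 0.41*v^3 - 9.66*v^2 + 3.99*v - 0.59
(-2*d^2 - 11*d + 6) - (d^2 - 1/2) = -3*d^2 - 11*d + 13/2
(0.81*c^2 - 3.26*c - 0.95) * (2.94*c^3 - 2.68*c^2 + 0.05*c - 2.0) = 2.3814*c^5 - 11.7552*c^4 + 5.9843*c^3 + 0.763*c^2 + 6.4725*c + 1.9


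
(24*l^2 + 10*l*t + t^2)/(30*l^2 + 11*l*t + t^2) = (4*l + t)/(5*l + t)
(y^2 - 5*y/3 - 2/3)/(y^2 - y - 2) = (y + 1/3)/(y + 1)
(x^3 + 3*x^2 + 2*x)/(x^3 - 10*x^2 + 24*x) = (x^2 + 3*x + 2)/(x^2 - 10*x + 24)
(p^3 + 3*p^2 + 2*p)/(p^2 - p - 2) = p*(p + 2)/(p - 2)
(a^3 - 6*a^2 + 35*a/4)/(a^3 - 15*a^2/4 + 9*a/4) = (4*a^2 - 24*a + 35)/(4*a^2 - 15*a + 9)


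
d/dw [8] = 0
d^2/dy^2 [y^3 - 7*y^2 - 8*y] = 6*y - 14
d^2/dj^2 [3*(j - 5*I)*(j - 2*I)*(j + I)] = 18*j - 36*I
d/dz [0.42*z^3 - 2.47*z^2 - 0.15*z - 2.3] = 1.26*z^2 - 4.94*z - 0.15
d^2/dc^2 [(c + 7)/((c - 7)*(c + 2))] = 2*(c^3 + 21*c^2 - 63*c + 203)/(c^6 - 15*c^5 + 33*c^4 + 295*c^3 - 462*c^2 - 2940*c - 2744)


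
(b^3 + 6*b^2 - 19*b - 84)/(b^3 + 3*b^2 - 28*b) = (b + 3)/b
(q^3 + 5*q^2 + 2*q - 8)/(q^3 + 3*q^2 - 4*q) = (q + 2)/q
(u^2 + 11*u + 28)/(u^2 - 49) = (u + 4)/(u - 7)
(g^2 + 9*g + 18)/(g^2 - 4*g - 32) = (g^2 + 9*g + 18)/(g^2 - 4*g - 32)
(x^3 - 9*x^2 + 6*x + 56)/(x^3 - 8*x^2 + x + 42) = (x - 4)/(x - 3)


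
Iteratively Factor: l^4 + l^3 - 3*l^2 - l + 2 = (l - 1)*(l^3 + 2*l^2 - l - 2) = (l - 1)^2*(l^2 + 3*l + 2) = (l - 1)^2*(l + 2)*(l + 1)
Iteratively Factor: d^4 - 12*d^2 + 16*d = (d - 2)*(d^3 + 2*d^2 - 8*d) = d*(d - 2)*(d^2 + 2*d - 8) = d*(d - 2)*(d + 4)*(d - 2)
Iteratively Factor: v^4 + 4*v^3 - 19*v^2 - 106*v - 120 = (v + 2)*(v^3 + 2*v^2 - 23*v - 60) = (v + 2)*(v + 4)*(v^2 - 2*v - 15) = (v - 5)*(v + 2)*(v + 4)*(v + 3)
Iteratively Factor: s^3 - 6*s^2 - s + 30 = (s - 3)*(s^2 - 3*s - 10) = (s - 3)*(s + 2)*(s - 5)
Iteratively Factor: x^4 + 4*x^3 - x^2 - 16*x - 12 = (x - 2)*(x^3 + 6*x^2 + 11*x + 6) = (x - 2)*(x + 3)*(x^2 + 3*x + 2) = (x - 2)*(x + 2)*(x + 3)*(x + 1)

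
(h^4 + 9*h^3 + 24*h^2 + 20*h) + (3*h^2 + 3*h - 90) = h^4 + 9*h^3 + 27*h^2 + 23*h - 90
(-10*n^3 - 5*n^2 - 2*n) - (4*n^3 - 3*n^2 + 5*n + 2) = -14*n^3 - 2*n^2 - 7*n - 2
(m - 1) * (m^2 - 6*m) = m^3 - 7*m^2 + 6*m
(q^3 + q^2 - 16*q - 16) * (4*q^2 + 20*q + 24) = 4*q^5 + 24*q^4 - 20*q^3 - 360*q^2 - 704*q - 384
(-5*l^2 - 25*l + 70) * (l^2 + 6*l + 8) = -5*l^4 - 55*l^3 - 120*l^2 + 220*l + 560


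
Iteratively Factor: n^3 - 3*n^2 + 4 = (n - 2)*(n^2 - n - 2) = (n - 2)*(n + 1)*(n - 2)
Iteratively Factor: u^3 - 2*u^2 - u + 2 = (u + 1)*(u^2 - 3*u + 2) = (u - 1)*(u + 1)*(u - 2)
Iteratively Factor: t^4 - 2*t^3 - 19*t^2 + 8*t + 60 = (t + 2)*(t^3 - 4*t^2 - 11*t + 30) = (t - 5)*(t + 2)*(t^2 + t - 6) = (t - 5)*(t - 2)*(t + 2)*(t + 3)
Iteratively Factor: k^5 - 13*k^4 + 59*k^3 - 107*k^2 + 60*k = (k - 1)*(k^4 - 12*k^3 + 47*k^2 - 60*k) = (k - 3)*(k - 1)*(k^3 - 9*k^2 + 20*k) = (k - 5)*(k - 3)*(k - 1)*(k^2 - 4*k) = k*(k - 5)*(k - 3)*(k - 1)*(k - 4)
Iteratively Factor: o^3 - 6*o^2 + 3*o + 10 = (o - 5)*(o^2 - o - 2) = (o - 5)*(o + 1)*(o - 2)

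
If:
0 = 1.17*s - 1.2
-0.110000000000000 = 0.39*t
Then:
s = 1.03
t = -0.28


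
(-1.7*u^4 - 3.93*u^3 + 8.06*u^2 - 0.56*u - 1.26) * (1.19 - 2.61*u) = 4.437*u^5 + 8.2343*u^4 - 25.7133*u^3 + 11.053*u^2 + 2.6222*u - 1.4994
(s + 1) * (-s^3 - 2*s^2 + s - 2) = -s^4 - 3*s^3 - s^2 - s - 2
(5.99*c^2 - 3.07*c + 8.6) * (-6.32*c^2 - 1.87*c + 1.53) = -37.8568*c^4 + 8.2011*c^3 - 39.4464*c^2 - 20.7791*c + 13.158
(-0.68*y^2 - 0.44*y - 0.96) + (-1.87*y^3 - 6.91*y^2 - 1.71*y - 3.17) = -1.87*y^3 - 7.59*y^2 - 2.15*y - 4.13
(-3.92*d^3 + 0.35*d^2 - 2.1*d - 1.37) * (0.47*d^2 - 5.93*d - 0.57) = -1.8424*d^5 + 23.4101*d^4 - 0.8281*d^3 + 11.6096*d^2 + 9.3211*d + 0.7809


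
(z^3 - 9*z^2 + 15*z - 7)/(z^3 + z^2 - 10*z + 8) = (z^2 - 8*z + 7)/(z^2 + 2*z - 8)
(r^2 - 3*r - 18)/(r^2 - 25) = (r^2 - 3*r - 18)/(r^2 - 25)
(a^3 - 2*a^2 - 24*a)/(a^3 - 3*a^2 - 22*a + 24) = a/(a - 1)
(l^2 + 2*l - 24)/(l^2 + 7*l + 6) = (l - 4)/(l + 1)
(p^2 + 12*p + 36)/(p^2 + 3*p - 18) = (p + 6)/(p - 3)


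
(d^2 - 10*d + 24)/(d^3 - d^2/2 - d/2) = 2*(-d^2 + 10*d - 24)/(d*(-2*d^2 + d + 1))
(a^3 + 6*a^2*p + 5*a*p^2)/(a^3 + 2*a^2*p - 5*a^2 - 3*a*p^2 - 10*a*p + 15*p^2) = a*(a^2 + 6*a*p + 5*p^2)/(a^3 + 2*a^2*p - 5*a^2 - 3*a*p^2 - 10*a*p + 15*p^2)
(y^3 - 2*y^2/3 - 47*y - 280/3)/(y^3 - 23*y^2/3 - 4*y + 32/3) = (3*y^2 + 22*y + 35)/(3*y^2 + y - 4)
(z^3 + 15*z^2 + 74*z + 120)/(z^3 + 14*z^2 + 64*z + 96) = (z + 5)/(z + 4)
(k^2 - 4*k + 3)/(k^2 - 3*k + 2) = (k - 3)/(k - 2)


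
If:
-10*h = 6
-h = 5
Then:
No Solution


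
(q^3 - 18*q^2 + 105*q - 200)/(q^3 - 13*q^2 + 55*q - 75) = (q - 8)/(q - 3)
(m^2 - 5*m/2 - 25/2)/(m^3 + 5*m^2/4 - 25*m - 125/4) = 2*(2*m + 5)/(4*m^2 + 25*m + 25)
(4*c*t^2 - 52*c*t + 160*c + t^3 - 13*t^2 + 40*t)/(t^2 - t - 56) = (4*c*t - 20*c + t^2 - 5*t)/(t + 7)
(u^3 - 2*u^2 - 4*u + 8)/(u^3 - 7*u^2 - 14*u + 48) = (u^2 - 4)/(u^2 - 5*u - 24)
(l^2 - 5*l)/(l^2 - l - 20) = l/(l + 4)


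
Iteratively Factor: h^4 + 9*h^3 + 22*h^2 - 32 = (h + 2)*(h^3 + 7*h^2 + 8*h - 16) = (h - 1)*(h + 2)*(h^2 + 8*h + 16) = (h - 1)*(h + 2)*(h + 4)*(h + 4)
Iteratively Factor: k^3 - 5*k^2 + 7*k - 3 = (k - 3)*(k^2 - 2*k + 1) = (k - 3)*(k - 1)*(k - 1)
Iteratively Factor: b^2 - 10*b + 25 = (b - 5)*(b - 5)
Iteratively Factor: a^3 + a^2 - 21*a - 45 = (a - 5)*(a^2 + 6*a + 9) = (a - 5)*(a + 3)*(a + 3)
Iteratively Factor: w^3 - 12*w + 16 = (w - 2)*(w^2 + 2*w - 8) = (w - 2)^2*(w + 4)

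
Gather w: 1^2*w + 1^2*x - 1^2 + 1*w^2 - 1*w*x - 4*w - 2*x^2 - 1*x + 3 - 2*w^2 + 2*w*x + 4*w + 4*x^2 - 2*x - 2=-w^2 + w*(x + 1) + 2*x^2 - 2*x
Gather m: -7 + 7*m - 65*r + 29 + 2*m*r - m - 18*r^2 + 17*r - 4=m*(2*r + 6) - 18*r^2 - 48*r + 18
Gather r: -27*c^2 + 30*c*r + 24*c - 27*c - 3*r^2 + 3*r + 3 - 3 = -27*c^2 - 3*c - 3*r^2 + r*(30*c + 3)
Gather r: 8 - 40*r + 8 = 16 - 40*r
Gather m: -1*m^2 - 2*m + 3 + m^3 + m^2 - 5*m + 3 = m^3 - 7*m + 6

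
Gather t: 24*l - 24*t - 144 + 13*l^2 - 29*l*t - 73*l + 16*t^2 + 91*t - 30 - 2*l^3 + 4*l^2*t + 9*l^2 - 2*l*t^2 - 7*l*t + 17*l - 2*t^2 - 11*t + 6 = -2*l^3 + 22*l^2 - 32*l + t^2*(14 - 2*l) + t*(4*l^2 - 36*l + 56) - 168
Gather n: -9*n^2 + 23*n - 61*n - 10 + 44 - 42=-9*n^2 - 38*n - 8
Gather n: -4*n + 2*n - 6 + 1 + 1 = -2*n - 4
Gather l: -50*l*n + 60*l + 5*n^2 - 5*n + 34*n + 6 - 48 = l*(60 - 50*n) + 5*n^2 + 29*n - 42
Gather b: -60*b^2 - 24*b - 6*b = -60*b^2 - 30*b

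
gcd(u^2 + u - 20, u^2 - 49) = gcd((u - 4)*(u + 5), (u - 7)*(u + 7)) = 1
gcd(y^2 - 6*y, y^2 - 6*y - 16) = 1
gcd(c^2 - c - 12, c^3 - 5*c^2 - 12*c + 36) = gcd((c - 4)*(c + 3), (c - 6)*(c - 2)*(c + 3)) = c + 3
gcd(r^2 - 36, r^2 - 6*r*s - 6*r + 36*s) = r - 6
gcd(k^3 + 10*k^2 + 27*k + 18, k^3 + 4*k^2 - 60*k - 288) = k + 6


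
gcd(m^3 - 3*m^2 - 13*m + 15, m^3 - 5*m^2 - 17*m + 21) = m^2 + 2*m - 3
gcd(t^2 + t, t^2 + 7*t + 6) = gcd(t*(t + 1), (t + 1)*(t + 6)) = t + 1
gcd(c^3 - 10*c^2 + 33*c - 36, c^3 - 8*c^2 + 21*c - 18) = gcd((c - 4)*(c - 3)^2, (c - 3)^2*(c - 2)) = c^2 - 6*c + 9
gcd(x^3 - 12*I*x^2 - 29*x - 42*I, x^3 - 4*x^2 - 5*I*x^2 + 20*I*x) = 1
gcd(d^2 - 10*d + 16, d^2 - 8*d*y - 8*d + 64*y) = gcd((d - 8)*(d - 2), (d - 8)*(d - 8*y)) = d - 8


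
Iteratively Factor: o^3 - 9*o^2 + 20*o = (o - 5)*(o^2 - 4*o) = o*(o - 5)*(o - 4)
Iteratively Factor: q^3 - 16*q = (q + 4)*(q^2 - 4*q) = q*(q + 4)*(q - 4)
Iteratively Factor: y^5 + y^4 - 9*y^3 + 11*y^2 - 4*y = (y)*(y^4 + y^3 - 9*y^2 + 11*y - 4) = y*(y - 1)*(y^3 + 2*y^2 - 7*y + 4) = y*(y - 1)^2*(y^2 + 3*y - 4) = y*(y - 1)^2*(y + 4)*(y - 1)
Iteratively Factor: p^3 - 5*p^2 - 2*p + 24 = (p - 4)*(p^2 - p - 6) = (p - 4)*(p + 2)*(p - 3)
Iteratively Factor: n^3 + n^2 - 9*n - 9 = (n + 1)*(n^2 - 9) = (n - 3)*(n + 1)*(n + 3)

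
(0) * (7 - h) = 0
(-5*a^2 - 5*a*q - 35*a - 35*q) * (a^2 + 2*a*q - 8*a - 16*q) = -5*a^4 - 15*a^3*q + 5*a^3 - 10*a^2*q^2 + 15*a^2*q + 280*a^2 + 10*a*q^2 + 840*a*q + 560*q^2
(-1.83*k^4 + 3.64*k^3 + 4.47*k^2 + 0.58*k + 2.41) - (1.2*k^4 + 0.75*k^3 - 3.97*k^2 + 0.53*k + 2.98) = -3.03*k^4 + 2.89*k^3 + 8.44*k^2 + 0.0499999999999999*k - 0.57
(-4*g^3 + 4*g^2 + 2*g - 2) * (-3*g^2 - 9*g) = 12*g^5 + 24*g^4 - 42*g^3 - 12*g^2 + 18*g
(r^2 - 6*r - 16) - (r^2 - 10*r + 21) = 4*r - 37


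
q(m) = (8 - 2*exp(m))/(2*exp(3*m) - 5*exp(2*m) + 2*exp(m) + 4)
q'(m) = (8 - 2*exp(m))*(-6*exp(3*m) + 10*exp(2*m) - 2*exp(m))/(2*exp(3*m) - 5*exp(2*m) + 2*exp(m) + 4)^2 - 2*exp(m)/(2*exp(3*m) - 5*exp(2*m) + 2*exp(m) + 4)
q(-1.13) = 1.75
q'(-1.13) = -0.07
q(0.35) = 2.08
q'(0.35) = -1.01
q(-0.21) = 1.88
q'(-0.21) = 0.49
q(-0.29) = 1.84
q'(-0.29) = 0.40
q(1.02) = 0.18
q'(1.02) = -1.14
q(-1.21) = 1.76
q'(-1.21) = -0.09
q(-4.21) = 1.98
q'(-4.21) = -0.02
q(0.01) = 2.01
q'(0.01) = 0.67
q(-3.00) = 1.93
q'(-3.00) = -0.06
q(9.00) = 0.00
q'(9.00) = 0.00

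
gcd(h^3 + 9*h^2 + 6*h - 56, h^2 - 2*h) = h - 2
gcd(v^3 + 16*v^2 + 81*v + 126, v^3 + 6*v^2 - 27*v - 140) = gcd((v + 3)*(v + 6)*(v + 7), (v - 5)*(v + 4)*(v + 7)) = v + 7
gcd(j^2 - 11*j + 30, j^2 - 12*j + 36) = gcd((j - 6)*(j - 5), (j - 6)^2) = j - 6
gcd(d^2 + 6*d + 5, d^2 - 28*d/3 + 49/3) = 1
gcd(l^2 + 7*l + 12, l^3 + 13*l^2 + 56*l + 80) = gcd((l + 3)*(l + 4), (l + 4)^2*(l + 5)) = l + 4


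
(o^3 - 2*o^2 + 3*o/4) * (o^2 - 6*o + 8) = o^5 - 8*o^4 + 83*o^3/4 - 41*o^2/2 + 6*o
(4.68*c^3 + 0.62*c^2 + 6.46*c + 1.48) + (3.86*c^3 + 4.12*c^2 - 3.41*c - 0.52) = 8.54*c^3 + 4.74*c^2 + 3.05*c + 0.96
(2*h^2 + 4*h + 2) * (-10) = -20*h^2 - 40*h - 20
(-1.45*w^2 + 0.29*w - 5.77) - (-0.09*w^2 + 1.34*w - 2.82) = -1.36*w^2 - 1.05*w - 2.95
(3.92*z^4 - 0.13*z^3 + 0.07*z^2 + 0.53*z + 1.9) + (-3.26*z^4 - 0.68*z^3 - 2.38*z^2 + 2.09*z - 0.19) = 0.66*z^4 - 0.81*z^3 - 2.31*z^2 + 2.62*z + 1.71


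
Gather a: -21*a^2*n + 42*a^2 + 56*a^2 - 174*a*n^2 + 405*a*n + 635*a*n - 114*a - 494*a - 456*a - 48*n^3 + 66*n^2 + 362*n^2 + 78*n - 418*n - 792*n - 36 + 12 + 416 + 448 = a^2*(98 - 21*n) + a*(-174*n^2 + 1040*n - 1064) - 48*n^3 + 428*n^2 - 1132*n + 840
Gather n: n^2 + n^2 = 2*n^2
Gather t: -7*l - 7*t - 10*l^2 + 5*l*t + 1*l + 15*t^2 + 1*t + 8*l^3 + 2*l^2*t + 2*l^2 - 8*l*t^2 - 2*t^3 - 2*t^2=8*l^3 - 8*l^2 - 6*l - 2*t^3 + t^2*(13 - 8*l) + t*(2*l^2 + 5*l - 6)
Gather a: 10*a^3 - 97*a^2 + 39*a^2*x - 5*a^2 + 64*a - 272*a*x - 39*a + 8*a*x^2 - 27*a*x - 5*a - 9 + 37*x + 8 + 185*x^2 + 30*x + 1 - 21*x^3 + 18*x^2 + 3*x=10*a^3 + a^2*(39*x - 102) + a*(8*x^2 - 299*x + 20) - 21*x^3 + 203*x^2 + 70*x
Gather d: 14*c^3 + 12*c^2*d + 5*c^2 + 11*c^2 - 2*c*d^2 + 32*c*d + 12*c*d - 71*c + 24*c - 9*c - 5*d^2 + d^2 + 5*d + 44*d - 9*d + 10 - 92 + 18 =14*c^3 + 16*c^2 - 56*c + d^2*(-2*c - 4) + d*(12*c^2 + 44*c + 40) - 64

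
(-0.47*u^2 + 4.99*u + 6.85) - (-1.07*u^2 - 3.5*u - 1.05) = 0.6*u^2 + 8.49*u + 7.9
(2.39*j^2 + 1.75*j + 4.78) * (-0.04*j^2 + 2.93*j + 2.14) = -0.0956*j^4 + 6.9327*j^3 + 10.0509*j^2 + 17.7504*j + 10.2292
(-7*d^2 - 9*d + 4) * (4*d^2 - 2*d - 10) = -28*d^4 - 22*d^3 + 104*d^2 + 82*d - 40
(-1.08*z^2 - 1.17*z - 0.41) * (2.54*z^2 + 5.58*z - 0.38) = -2.7432*z^4 - 8.9982*z^3 - 7.1596*z^2 - 1.8432*z + 0.1558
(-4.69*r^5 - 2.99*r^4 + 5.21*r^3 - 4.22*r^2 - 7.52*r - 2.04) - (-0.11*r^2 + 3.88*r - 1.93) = -4.69*r^5 - 2.99*r^4 + 5.21*r^3 - 4.11*r^2 - 11.4*r - 0.11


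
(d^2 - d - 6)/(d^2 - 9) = (d + 2)/(d + 3)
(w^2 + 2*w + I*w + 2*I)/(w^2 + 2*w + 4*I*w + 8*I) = (w + I)/(w + 4*I)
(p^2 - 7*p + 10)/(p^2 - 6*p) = (p^2 - 7*p + 10)/(p*(p - 6))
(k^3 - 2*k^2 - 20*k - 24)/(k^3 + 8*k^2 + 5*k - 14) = (k^2 - 4*k - 12)/(k^2 + 6*k - 7)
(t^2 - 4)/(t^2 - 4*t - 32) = (4 - t^2)/(-t^2 + 4*t + 32)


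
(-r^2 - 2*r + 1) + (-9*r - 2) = -r^2 - 11*r - 1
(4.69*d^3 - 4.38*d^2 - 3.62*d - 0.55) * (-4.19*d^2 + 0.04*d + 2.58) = -19.6511*d^5 + 18.5398*d^4 + 27.0928*d^3 - 9.1407*d^2 - 9.3616*d - 1.419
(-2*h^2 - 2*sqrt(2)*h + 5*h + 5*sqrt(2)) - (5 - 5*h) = -2*h^2 - 2*sqrt(2)*h + 10*h - 5 + 5*sqrt(2)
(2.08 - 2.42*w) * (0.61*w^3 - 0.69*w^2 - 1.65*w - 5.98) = -1.4762*w^4 + 2.9386*w^3 + 2.5578*w^2 + 11.0396*w - 12.4384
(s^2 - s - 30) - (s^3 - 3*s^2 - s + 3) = -s^3 + 4*s^2 - 33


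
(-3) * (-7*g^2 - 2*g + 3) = 21*g^2 + 6*g - 9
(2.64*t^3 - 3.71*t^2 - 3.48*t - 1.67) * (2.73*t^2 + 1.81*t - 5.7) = 7.2072*t^5 - 5.3499*t^4 - 31.2635*t^3 + 10.2891*t^2 + 16.8133*t + 9.519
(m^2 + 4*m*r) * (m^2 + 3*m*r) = m^4 + 7*m^3*r + 12*m^2*r^2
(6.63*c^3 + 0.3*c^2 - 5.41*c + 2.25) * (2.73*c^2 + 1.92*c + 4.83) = 18.0999*c^5 + 13.5486*c^4 + 17.8296*c^3 - 2.7957*c^2 - 21.8103*c + 10.8675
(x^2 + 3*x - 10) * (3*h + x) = 3*h*x^2 + 9*h*x - 30*h + x^3 + 3*x^2 - 10*x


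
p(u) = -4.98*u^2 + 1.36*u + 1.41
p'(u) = 1.36 - 9.96*u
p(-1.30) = -8.77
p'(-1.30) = 14.31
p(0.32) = 1.34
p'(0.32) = -1.83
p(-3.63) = -69.15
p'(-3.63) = 37.51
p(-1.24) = -7.93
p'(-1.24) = 13.71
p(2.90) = -36.53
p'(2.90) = -27.52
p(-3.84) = -77.25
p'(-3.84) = 39.61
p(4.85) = -109.14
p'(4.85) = -46.95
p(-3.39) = -60.43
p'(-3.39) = 35.12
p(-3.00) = -47.49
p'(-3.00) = 31.24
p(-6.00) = -186.03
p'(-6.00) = 61.12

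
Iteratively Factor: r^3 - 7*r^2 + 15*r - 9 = (r - 3)*(r^2 - 4*r + 3) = (r - 3)^2*(r - 1)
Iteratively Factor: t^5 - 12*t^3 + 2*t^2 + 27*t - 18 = (t - 3)*(t^4 + 3*t^3 - 3*t^2 - 7*t + 6) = (t - 3)*(t + 3)*(t^3 - 3*t + 2) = (t - 3)*(t - 1)*(t + 3)*(t^2 + t - 2) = (t - 3)*(t - 1)*(t + 2)*(t + 3)*(t - 1)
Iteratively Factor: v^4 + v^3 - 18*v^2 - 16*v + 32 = (v - 4)*(v^3 + 5*v^2 + 2*v - 8) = (v - 4)*(v + 4)*(v^2 + v - 2) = (v - 4)*(v + 2)*(v + 4)*(v - 1)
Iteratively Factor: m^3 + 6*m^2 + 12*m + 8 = (m + 2)*(m^2 + 4*m + 4) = (m + 2)^2*(m + 2)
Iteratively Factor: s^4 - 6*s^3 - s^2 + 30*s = (s - 5)*(s^3 - s^2 - 6*s) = s*(s - 5)*(s^2 - s - 6) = s*(s - 5)*(s - 3)*(s + 2)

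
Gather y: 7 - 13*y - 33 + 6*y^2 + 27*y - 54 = 6*y^2 + 14*y - 80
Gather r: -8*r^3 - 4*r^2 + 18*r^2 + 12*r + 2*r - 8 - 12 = -8*r^3 + 14*r^2 + 14*r - 20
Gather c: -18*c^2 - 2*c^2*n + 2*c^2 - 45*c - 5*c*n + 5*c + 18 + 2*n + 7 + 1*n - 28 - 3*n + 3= c^2*(-2*n - 16) + c*(-5*n - 40)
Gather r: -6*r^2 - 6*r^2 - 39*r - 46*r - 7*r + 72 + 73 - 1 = -12*r^2 - 92*r + 144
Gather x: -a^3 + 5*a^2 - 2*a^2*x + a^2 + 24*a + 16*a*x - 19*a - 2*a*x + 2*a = -a^3 + 6*a^2 + 7*a + x*(-2*a^2 + 14*a)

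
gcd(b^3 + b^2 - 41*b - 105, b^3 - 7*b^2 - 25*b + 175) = b^2 - 2*b - 35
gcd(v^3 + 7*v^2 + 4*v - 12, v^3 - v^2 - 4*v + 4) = v^2 + v - 2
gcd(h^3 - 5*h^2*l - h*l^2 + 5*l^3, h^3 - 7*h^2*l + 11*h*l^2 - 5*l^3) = h^2 - 6*h*l + 5*l^2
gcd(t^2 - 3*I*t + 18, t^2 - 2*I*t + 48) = 1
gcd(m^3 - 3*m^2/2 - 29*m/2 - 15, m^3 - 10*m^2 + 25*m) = m - 5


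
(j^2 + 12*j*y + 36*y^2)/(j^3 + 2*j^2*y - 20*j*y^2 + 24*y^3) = (j + 6*y)/(j^2 - 4*j*y + 4*y^2)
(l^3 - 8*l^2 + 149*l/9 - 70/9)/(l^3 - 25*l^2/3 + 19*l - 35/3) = (l - 2/3)/(l - 1)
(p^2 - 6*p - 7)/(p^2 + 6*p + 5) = (p - 7)/(p + 5)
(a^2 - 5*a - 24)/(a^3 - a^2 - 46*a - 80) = (a + 3)/(a^2 + 7*a + 10)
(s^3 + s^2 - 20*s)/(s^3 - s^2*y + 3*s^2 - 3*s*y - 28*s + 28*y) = s*(-s - 5)/(-s^2 + s*y - 7*s + 7*y)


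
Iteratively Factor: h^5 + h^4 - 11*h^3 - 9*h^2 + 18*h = (h + 3)*(h^4 - 2*h^3 - 5*h^2 + 6*h) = (h - 3)*(h + 3)*(h^3 + h^2 - 2*h) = (h - 3)*(h - 1)*(h + 3)*(h^2 + 2*h) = h*(h - 3)*(h - 1)*(h + 3)*(h + 2)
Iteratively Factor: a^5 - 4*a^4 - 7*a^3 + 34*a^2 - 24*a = (a - 2)*(a^4 - 2*a^3 - 11*a^2 + 12*a) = (a - 4)*(a - 2)*(a^3 + 2*a^2 - 3*a) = (a - 4)*(a - 2)*(a - 1)*(a^2 + 3*a) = a*(a - 4)*(a - 2)*(a - 1)*(a + 3)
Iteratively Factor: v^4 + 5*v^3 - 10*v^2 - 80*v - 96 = (v + 4)*(v^3 + v^2 - 14*v - 24) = (v + 2)*(v + 4)*(v^2 - v - 12) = (v + 2)*(v + 3)*(v + 4)*(v - 4)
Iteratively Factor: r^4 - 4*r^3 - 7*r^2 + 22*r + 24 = (r - 4)*(r^3 - 7*r - 6) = (r - 4)*(r - 3)*(r^2 + 3*r + 2) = (r - 4)*(r - 3)*(r + 2)*(r + 1)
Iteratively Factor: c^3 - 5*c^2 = (c - 5)*(c^2) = c*(c - 5)*(c)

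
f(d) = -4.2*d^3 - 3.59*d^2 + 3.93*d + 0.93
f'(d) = -12.6*d^2 - 7.18*d + 3.93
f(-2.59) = 39.64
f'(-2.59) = -62.00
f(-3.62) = 138.90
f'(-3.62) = -135.19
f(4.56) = -454.04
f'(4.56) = -290.81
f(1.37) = -11.22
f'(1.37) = -29.56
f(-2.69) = 46.13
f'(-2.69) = -67.93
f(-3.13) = 82.25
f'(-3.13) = -97.04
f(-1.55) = 1.85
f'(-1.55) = -15.21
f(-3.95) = 188.24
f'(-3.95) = -164.30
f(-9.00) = 2736.57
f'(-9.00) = -952.05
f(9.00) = -3316.29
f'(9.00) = -1081.29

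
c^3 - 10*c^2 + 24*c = c*(c - 6)*(c - 4)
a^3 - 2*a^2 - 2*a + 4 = (a - 2)*(a - sqrt(2))*(a + sqrt(2))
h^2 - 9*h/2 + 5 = (h - 5/2)*(h - 2)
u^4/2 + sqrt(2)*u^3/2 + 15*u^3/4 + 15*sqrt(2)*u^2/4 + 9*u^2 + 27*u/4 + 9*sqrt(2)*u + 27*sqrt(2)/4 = (u/2 + sqrt(2)/2)*(u + 3/2)*(u + 3)^2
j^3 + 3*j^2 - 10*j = j*(j - 2)*(j + 5)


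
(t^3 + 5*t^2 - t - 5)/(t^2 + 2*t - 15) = (t^2 - 1)/(t - 3)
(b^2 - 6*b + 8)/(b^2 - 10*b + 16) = (b - 4)/(b - 8)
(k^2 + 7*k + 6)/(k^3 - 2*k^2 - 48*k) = (k + 1)/(k*(k - 8))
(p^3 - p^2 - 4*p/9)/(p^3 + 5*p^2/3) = (9*p^2 - 9*p - 4)/(3*p*(3*p + 5))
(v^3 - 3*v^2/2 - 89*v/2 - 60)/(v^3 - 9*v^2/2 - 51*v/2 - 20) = (2*v^2 + 13*v + 15)/(2*v^2 + 7*v + 5)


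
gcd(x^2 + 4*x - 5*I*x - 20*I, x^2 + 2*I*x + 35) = x - 5*I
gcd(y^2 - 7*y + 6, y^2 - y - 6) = 1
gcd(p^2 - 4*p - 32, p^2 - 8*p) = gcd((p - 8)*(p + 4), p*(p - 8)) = p - 8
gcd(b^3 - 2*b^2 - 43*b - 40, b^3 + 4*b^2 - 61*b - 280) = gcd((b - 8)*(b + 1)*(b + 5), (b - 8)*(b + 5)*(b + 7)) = b^2 - 3*b - 40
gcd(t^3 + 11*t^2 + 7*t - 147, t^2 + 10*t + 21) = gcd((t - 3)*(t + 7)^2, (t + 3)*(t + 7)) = t + 7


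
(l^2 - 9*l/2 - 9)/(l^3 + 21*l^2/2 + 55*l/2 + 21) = (l - 6)/(l^2 + 9*l + 14)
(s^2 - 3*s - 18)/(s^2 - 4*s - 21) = (s - 6)/(s - 7)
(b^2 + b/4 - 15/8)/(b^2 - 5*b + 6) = (b^2 + b/4 - 15/8)/(b^2 - 5*b + 6)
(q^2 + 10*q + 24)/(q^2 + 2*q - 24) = (q + 4)/(q - 4)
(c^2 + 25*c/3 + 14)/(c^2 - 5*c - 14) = (c^2 + 25*c/3 + 14)/(c^2 - 5*c - 14)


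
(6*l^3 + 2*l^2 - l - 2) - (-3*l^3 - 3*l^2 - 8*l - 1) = 9*l^3 + 5*l^2 + 7*l - 1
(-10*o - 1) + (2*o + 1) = -8*o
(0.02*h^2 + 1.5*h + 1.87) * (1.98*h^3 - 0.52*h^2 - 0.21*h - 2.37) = 0.0396*h^5 + 2.9596*h^4 + 2.9184*h^3 - 1.3348*h^2 - 3.9477*h - 4.4319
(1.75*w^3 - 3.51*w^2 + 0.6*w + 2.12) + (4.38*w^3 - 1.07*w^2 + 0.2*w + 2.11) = 6.13*w^3 - 4.58*w^2 + 0.8*w + 4.23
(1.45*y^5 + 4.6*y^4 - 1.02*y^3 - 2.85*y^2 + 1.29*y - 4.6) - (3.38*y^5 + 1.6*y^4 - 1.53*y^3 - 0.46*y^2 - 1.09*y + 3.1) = -1.93*y^5 + 3.0*y^4 + 0.51*y^3 - 2.39*y^2 + 2.38*y - 7.7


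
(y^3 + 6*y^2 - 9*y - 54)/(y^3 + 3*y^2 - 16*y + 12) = (y^2 - 9)/(y^2 - 3*y + 2)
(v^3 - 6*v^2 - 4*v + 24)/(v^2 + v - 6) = (v^2 - 4*v - 12)/(v + 3)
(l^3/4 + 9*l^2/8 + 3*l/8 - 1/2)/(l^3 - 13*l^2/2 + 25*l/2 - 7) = (2*l^3 + 9*l^2 + 3*l - 4)/(4*(2*l^3 - 13*l^2 + 25*l - 14))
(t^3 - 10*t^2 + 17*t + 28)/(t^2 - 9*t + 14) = (t^2 - 3*t - 4)/(t - 2)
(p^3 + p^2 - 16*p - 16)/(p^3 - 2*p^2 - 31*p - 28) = (p - 4)/(p - 7)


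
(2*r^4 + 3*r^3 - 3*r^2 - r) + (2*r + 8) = 2*r^4 + 3*r^3 - 3*r^2 + r + 8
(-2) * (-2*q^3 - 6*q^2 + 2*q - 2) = 4*q^3 + 12*q^2 - 4*q + 4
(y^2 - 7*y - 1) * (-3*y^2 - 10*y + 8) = -3*y^4 + 11*y^3 + 81*y^2 - 46*y - 8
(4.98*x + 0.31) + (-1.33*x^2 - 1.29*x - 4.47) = -1.33*x^2 + 3.69*x - 4.16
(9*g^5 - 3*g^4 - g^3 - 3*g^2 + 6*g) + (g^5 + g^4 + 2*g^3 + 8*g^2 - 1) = 10*g^5 - 2*g^4 + g^3 + 5*g^2 + 6*g - 1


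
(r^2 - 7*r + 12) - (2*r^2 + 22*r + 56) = -r^2 - 29*r - 44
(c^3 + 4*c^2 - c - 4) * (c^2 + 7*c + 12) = c^5 + 11*c^4 + 39*c^3 + 37*c^2 - 40*c - 48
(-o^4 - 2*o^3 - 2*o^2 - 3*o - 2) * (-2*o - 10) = 2*o^5 + 14*o^4 + 24*o^3 + 26*o^2 + 34*o + 20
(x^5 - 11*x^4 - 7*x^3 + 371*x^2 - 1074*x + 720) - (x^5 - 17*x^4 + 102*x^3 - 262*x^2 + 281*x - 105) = 6*x^4 - 109*x^3 + 633*x^2 - 1355*x + 825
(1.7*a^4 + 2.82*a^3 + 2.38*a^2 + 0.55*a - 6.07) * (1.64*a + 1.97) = 2.788*a^5 + 7.9738*a^4 + 9.4586*a^3 + 5.5906*a^2 - 8.8713*a - 11.9579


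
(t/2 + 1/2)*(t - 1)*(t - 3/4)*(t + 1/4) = t^4/2 - t^3/4 - 19*t^2/32 + t/4 + 3/32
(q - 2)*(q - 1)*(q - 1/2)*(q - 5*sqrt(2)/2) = q^4 - 5*sqrt(2)*q^3/2 - 7*q^3/2 + 7*q^2/2 + 35*sqrt(2)*q^2/4 - 35*sqrt(2)*q/4 - q + 5*sqrt(2)/2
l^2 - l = l*(l - 1)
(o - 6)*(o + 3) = o^2 - 3*o - 18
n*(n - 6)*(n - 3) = n^3 - 9*n^2 + 18*n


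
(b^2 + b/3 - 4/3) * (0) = 0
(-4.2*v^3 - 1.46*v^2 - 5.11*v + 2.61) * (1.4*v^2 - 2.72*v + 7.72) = -5.88*v^5 + 9.38*v^4 - 35.6068*v^3 + 6.282*v^2 - 46.5484*v + 20.1492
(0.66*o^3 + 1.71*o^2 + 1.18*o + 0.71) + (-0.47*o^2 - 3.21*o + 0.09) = 0.66*o^3 + 1.24*o^2 - 2.03*o + 0.8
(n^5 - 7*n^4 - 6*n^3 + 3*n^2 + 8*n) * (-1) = -n^5 + 7*n^4 + 6*n^3 - 3*n^2 - 8*n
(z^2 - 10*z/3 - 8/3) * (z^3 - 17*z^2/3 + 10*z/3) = z^5 - 9*z^4 + 176*z^3/9 + 4*z^2 - 80*z/9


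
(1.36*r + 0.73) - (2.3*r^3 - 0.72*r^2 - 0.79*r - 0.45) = -2.3*r^3 + 0.72*r^2 + 2.15*r + 1.18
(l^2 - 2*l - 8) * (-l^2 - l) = -l^4 + l^3 + 10*l^2 + 8*l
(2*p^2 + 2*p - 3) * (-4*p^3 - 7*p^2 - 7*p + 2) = -8*p^5 - 22*p^4 - 16*p^3 + 11*p^2 + 25*p - 6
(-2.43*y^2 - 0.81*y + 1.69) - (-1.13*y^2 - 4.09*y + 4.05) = -1.3*y^2 + 3.28*y - 2.36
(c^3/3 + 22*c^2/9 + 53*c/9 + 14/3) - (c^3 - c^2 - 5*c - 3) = -2*c^3/3 + 31*c^2/9 + 98*c/9 + 23/3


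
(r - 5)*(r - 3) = r^2 - 8*r + 15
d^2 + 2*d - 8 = (d - 2)*(d + 4)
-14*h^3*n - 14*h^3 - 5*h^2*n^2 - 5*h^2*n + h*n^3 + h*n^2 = (-7*h + n)*(2*h + n)*(h*n + h)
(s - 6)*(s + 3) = s^2 - 3*s - 18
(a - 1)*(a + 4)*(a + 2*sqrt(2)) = a^3 + 2*sqrt(2)*a^2 + 3*a^2 - 4*a + 6*sqrt(2)*a - 8*sqrt(2)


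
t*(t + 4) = t^2 + 4*t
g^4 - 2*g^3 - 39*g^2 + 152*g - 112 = (g - 4)^2*(g - 1)*(g + 7)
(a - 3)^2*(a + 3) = a^3 - 3*a^2 - 9*a + 27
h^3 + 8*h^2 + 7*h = h*(h + 1)*(h + 7)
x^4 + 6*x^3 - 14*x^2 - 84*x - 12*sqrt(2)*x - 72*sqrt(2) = (x + 6)*(x - 3*sqrt(2))*(x + sqrt(2))*(x + 2*sqrt(2))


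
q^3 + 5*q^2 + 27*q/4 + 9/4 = (q + 1/2)*(q + 3/2)*(q + 3)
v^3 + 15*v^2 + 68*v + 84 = (v + 2)*(v + 6)*(v + 7)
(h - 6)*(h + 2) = h^2 - 4*h - 12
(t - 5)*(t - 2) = t^2 - 7*t + 10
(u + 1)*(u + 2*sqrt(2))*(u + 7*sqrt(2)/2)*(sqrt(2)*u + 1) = sqrt(2)*u^4 + sqrt(2)*u^3 + 12*u^3 + 12*u^2 + 39*sqrt(2)*u^2/2 + 14*u + 39*sqrt(2)*u/2 + 14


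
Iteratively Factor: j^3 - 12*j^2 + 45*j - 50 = (j - 5)*(j^2 - 7*j + 10) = (j - 5)*(j - 2)*(j - 5)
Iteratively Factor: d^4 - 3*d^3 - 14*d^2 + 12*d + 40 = (d + 2)*(d^3 - 5*d^2 - 4*d + 20) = (d + 2)^2*(d^2 - 7*d + 10) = (d - 2)*(d + 2)^2*(d - 5)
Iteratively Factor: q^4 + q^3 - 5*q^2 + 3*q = (q)*(q^3 + q^2 - 5*q + 3) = q*(q + 3)*(q^2 - 2*q + 1) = q*(q - 1)*(q + 3)*(q - 1)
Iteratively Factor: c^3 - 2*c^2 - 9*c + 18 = (c - 3)*(c^2 + c - 6) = (c - 3)*(c + 3)*(c - 2)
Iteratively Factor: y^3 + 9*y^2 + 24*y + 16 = (y + 1)*(y^2 + 8*y + 16) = (y + 1)*(y + 4)*(y + 4)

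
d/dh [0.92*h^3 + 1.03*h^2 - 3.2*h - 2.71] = 2.76*h^2 + 2.06*h - 3.2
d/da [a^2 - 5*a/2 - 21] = 2*a - 5/2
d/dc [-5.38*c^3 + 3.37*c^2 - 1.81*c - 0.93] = -16.14*c^2 + 6.74*c - 1.81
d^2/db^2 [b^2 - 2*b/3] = 2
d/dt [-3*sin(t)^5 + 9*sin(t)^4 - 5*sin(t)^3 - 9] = 3*(-5*sin(t)^2 + 12*sin(t) - 5)*sin(t)^2*cos(t)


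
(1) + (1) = 2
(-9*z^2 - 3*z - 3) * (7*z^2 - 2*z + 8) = -63*z^4 - 3*z^3 - 87*z^2 - 18*z - 24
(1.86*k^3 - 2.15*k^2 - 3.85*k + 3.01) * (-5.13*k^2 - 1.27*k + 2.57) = -9.5418*k^5 + 8.6673*k^4 + 27.2612*k^3 - 16.0773*k^2 - 13.7172*k + 7.7357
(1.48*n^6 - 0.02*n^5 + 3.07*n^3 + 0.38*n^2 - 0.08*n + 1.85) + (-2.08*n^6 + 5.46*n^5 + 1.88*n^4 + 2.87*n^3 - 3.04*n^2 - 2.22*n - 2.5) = -0.6*n^6 + 5.44*n^5 + 1.88*n^4 + 5.94*n^3 - 2.66*n^2 - 2.3*n - 0.65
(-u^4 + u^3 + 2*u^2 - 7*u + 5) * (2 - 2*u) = 2*u^5 - 4*u^4 - 2*u^3 + 18*u^2 - 24*u + 10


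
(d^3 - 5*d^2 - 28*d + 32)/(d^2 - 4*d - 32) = d - 1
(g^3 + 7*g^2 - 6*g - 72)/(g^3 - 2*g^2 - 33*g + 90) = (g + 4)/(g - 5)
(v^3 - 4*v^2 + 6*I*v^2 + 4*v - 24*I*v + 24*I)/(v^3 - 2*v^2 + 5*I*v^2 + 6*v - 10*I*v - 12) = (v - 2)/(v - I)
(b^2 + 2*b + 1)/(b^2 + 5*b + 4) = (b + 1)/(b + 4)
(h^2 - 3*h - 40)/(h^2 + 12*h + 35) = (h - 8)/(h + 7)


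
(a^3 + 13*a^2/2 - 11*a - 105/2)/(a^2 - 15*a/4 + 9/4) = 2*(2*a^2 + 19*a + 35)/(4*a - 3)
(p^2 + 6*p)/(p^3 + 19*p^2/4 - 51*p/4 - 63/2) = 4*p/(4*p^2 - 5*p - 21)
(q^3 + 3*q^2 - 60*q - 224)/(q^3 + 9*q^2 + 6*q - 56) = (q - 8)/(q - 2)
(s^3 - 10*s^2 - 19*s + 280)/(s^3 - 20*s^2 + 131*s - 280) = (s + 5)/(s - 5)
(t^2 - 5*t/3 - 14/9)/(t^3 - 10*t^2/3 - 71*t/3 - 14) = (t - 7/3)/(t^2 - 4*t - 21)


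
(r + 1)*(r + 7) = r^2 + 8*r + 7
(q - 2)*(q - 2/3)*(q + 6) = q^3 + 10*q^2/3 - 44*q/3 + 8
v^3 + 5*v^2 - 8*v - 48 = (v - 3)*(v + 4)^2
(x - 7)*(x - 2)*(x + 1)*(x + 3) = x^4 - 5*x^3 - 19*x^2 + 29*x + 42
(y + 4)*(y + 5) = y^2 + 9*y + 20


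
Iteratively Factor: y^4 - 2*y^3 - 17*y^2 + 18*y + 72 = (y + 2)*(y^3 - 4*y^2 - 9*y + 36) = (y - 3)*(y + 2)*(y^2 - y - 12) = (y - 3)*(y + 2)*(y + 3)*(y - 4)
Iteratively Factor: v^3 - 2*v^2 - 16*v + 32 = (v - 2)*(v^2 - 16) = (v - 2)*(v + 4)*(v - 4)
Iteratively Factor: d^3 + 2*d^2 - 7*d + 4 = (d + 4)*(d^2 - 2*d + 1) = (d - 1)*(d + 4)*(d - 1)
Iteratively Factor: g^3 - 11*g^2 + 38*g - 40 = (g - 4)*(g^2 - 7*g + 10) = (g - 4)*(g - 2)*(g - 5)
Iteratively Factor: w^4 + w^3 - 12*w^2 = (w + 4)*(w^3 - 3*w^2) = w*(w + 4)*(w^2 - 3*w) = w^2*(w + 4)*(w - 3)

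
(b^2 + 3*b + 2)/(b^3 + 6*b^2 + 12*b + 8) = (b + 1)/(b^2 + 4*b + 4)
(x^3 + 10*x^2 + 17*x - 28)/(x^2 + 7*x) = x + 3 - 4/x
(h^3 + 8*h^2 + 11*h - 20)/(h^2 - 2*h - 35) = (h^2 + 3*h - 4)/(h - 7)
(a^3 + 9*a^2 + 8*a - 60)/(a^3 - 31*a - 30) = (a^2 + 4*a - 12)/(a^2 - 5*a - 6)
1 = 1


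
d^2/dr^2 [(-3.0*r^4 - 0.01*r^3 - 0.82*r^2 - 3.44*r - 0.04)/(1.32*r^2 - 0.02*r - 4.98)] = (-10.4544*r^6 + 0.4752*r^5 + 118.3176*r^4 - 16.943288*r^3 - 925.580664*r^2 - 137.160792*r - 40.513328)/(2.299968*r^6 - 0.104544*r^5 - 26.029872*r^4 + 0.788824*r^3 + 98.203608*r^2 - 1.488024*r - 123.505992)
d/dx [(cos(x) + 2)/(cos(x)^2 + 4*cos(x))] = (sin(x) + 8*sin(x)/cos(x)^2 + 4*tan(x))/(cos(x) + 4)^2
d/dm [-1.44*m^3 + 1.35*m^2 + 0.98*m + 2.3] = -4.32*m^2 + 2.7*m + 0.98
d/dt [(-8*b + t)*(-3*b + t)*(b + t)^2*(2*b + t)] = 98*b^4 + 86*b^3*t - 45*b^2*t^2 - 28*b*t^3 + 5*t^4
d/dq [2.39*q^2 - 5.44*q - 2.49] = 4.78*q - 5.44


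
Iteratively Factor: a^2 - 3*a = (a - 3)*(a)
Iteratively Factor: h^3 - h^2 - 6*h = (h)*(h^2 - h - 6) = h*(h - 3)*(h + 2)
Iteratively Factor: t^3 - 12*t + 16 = (t + 4)*(t^2 - 4*t + 4) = (t - 2)*(t + 4)*(t - 2)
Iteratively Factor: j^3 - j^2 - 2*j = (j - 2)*(j^2 + j) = j*(j - 2)*(j + 1)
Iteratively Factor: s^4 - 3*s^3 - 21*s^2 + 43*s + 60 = (s - 5)*(s^3 + 2*s^2 - 11*s - 12) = (s - 5)*(s - 3)*(s^2 + 5*s + 4) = (s - 5)*(s - 3)*(s + 4)*(s + 1)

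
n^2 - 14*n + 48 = (n - 8)*(n - 6)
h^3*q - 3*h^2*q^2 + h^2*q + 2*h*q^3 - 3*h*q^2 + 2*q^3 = (h - 2*q)*(h - q)*(h*q + q)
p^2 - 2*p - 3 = (p - 3)*(p + 1)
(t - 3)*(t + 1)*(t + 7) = t^3 + 5*t^2 - 17*t - 21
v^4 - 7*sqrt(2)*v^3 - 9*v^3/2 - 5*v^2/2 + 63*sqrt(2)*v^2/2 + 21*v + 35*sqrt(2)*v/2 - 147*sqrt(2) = (v - 7/2)*(v - 3)*(v + 2)*(v - 7*sqrt(2))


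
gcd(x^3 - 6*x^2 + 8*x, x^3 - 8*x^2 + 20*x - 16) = x^2 - 6*x + 8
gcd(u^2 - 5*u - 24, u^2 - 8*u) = u - 8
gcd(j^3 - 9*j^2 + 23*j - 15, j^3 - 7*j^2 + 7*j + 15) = j^2 - 8*j + 15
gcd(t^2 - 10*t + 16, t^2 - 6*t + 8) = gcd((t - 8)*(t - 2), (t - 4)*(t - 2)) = t - 2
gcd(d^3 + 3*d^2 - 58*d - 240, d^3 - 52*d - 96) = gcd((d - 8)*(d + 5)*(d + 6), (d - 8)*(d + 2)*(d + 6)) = d^2 - 2*d - 48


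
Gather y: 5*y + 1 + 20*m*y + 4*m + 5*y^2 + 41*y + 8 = 4*m + 5*y^2 + y*(20*m + 46) + 9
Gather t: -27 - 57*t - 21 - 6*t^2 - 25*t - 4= -6*t^2 - 82*t - 52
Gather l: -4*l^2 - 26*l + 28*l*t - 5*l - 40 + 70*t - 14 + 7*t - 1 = -4*l^2 + l*(28*t - 31) + 77*t - 55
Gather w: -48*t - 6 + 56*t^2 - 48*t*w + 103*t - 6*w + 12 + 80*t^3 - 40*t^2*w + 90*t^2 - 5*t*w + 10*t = 80*t^3 + 146*t^2 + 65*t + w*(-40*t^2 - 53*t - 6) + 6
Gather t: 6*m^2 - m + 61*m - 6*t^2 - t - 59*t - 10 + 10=6*m^2 + 60*m - 6*t^2 - 60*t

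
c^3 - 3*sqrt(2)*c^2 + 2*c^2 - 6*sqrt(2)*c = c*(c + 2)*(c - 3*sqrt(2))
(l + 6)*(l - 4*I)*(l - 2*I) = l^3 + 6*l^2 - 6*I*l^2 - 8*l - 36*I*l - 48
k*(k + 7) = k^2 + 7*k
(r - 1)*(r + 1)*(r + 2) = r^3 + 2*r^2 - r - 2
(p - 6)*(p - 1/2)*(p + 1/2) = p^3 - 6*p^2 - p/4 + 3/2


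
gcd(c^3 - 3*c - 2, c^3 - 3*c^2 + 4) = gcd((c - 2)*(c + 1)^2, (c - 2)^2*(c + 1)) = c^2 - c - 2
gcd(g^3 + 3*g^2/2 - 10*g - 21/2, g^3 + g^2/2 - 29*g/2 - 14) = g^2 + 9*g/2 + 7/2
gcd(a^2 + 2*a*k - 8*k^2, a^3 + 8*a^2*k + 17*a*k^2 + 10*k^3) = 1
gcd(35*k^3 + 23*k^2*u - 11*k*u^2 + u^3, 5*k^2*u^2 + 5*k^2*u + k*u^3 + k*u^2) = 1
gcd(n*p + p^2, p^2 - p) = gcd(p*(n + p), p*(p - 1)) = p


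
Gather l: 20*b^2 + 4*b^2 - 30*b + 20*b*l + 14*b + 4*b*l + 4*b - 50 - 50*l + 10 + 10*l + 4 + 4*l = 24*b^2 - 12*b + l*(24*b - 36) - 36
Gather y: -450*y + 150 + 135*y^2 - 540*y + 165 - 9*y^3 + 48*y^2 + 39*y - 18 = -9*y^3 + 183*y^2 - 951*y + 297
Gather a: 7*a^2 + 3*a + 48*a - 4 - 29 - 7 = 7*a^2 + 51*a - 40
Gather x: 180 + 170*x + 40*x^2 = 40*x^2 + 170*x + 180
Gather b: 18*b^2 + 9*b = 18*b^2 + 9*b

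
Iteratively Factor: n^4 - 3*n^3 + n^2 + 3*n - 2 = (n - 1)*(n^3 - 2*n^2 - n + 2) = (n - 1)^2*(n^2 - n - 2) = (n - 1)^2*(n + 1)*(n - 2)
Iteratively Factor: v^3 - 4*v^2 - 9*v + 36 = (v - 3)*(v^2 - v - 12) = (v - 4)*(v - 3)*(v + 3)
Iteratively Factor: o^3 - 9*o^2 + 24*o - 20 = (o - 2)*(o^2 - 7*o + 10) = (o - 5)*(o - 2)*(o - 2)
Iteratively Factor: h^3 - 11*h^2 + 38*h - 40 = (h - 2)*(h^2 - 9*h + 20) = (h - 5)*(h - 2)*(h - 4)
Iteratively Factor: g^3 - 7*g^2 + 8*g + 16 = (g + 1)*(g^2 - 8*g + 16) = (g - 4)*(g + 1)*(g - 4)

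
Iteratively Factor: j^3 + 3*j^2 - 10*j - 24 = (j + 2)*(j^2 + j - 12) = (j - 3)*(j + 2)*(j + 4)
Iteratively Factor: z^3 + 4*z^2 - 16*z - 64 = (z + 4)*(z^2 - 16) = (z - 4)*(z + 4)*(z + 4)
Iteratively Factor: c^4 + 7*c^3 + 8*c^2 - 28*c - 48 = (c + 3)*(c^3 + 4*c^2 - 4*c - 16) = (c + 3)*(c + 4)*(c^2 - 4) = (c - 2)*(c + 3)*(c + 4)*(c + 2)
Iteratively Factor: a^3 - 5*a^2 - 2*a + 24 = (a - 4)*(a^2 - a - 6) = (a - 4)*(a - 3)*(a + 2)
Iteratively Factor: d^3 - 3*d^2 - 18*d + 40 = (d - 2)*(d^2 - d - 20) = (d - 5)*(d - 2)*(d + 4)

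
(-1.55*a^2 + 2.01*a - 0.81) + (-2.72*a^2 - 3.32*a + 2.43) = -4.27*a^2 - 1.31*a + 1.62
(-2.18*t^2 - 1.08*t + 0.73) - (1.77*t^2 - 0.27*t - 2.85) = -3.95*t^2 - 0.81*t + 3.58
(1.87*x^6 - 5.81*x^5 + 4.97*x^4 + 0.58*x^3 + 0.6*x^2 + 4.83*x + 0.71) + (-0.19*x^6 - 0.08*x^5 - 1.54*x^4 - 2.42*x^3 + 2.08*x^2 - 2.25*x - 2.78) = 1.68*x^6 - 5.89*x^5 + 3.43*x^4 - 1.84*x^3 + 2.68*x^2 + 2.58*x - 2.07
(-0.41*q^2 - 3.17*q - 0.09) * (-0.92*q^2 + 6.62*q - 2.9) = 0.3772*q^4 + 0.2022*q^3 - 19.7136*q^2 + 8.5972*q + 0.261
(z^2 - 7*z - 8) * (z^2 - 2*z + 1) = z^4 - 9*z^3 + 7*z^2 + 9*z - 8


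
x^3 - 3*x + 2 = (x - 1)^2*(x + 2)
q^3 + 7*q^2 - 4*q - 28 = (q - 2)*(q + 2)*(q + 7)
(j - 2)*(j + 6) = j^2 + 4*j - 12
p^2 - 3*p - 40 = (p - 8)*(p + 5)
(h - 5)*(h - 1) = h^2 - 6*h + 5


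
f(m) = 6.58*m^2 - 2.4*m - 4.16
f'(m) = 13.16*m - 2.4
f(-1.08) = 6.11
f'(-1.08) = -16.61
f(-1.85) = 22.80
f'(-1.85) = -26.75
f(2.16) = 21.36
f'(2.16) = 26.03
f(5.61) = 189.46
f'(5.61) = 71.43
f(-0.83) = 2.36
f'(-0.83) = -13.32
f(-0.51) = -1.22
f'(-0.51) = -9.11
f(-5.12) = 180.62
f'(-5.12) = -69.78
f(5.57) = 186.62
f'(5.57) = 70.90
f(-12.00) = 972.16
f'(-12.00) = -160.32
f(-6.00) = 247.12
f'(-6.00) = -81.36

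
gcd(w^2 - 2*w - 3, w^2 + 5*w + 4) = w + 1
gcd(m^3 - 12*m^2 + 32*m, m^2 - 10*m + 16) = m - 8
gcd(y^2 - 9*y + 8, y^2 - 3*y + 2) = y - 1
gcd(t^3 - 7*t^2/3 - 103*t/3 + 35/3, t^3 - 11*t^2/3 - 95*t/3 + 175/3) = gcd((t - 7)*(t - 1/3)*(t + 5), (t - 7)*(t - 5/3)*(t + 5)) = t^2 - 2*t - 35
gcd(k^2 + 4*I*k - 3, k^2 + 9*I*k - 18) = k + 3*I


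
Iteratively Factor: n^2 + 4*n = (n + 4)*(n)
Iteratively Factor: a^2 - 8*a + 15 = (a - 3)*(a - 5)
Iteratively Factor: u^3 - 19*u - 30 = (u - 5)*(u^2 + 5*u + 6) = (u - 5)*(u + 3)*(u + 2)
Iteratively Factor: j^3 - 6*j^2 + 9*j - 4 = (j - 4)*(j^2 - 2*j + 1) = (j - 4)*(j - 1)*(j - 1)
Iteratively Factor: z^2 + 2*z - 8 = (z + 4)*(z - 2)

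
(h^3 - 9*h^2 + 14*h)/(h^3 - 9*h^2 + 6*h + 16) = h*(h - 7)/(h^2 - 7*h - 8)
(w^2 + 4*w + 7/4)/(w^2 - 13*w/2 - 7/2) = (w + 7/2)/(w - 7)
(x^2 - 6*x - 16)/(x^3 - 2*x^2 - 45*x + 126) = (x^2 - 6*x - 16)/(x^3 - 2*x^2 - 45*x + 126)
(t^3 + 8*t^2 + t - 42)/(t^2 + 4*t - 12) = (t^2 + 10*t + 21)/(t + 6)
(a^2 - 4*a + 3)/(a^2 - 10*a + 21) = (a - 1)/(a - 7)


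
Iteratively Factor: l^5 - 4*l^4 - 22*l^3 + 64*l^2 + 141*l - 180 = (l + 3)*(l^4 - 7*l^3 - l^2 + 67*l - 60) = (l - 5)*(l + 3)*(l^3 - 2*l^2 - 11*l + 12) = (l - 5)*(l - 4)*(l + 3)*(l^2 + 2*l - 3) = (l - 5)*(l - 4)*(l + 3)^2*(l - 1)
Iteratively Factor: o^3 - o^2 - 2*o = (o + 1)*(o^2 - 2*o) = (o - 2)*(o + 1)*(o)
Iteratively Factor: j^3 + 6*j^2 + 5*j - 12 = (j + 3)*(j^2 + 3*j - 4) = (j + 3)*(j + 4)*(j - 1)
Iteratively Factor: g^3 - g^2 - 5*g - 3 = (g + 1)*(g^2 - 2*g - 3) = (g + 1)^2*(g - 3)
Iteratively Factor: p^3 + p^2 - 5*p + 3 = (p - 1)*(p^2 + 2*p - 3) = (p - 1)*(p + 3)*(p - 1)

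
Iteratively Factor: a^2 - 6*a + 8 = (a - 4)*(a - 2)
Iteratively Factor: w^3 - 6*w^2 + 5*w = (w - 1)*(w^2 - 5*w) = (w - 5)*(w - 1)*(w)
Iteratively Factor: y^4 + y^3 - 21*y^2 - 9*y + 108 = (y - 3)*(y^3 + 4*y^2 - 9*y - 36) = (y - 3)^2*(y^2 + 7*y + 12) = (y - 3)^2*(y + 3)*(y + 4)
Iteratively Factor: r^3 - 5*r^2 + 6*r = (r - 2)*(r^2 - 3*r) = r*(r - 2)*(r - 3)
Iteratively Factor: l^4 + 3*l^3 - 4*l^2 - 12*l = (l)*(l^3 + 3*l^2 - 4*l - 12) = l*(l + 2)*(l^2 + l - 6) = l*(l + 2)*(l + 3)*(l - 2)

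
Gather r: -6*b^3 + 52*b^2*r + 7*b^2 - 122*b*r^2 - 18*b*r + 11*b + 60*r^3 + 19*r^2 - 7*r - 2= -6*b^3 + 7*b^2 + 11*b + 60*r^3 + r^2*(19 - 122*b) + r*(52*b^2 - 18*b - 7) - 2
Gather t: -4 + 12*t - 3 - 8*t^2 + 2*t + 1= -8*t^2 + 14*t - 6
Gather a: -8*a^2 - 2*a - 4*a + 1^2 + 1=-8*a^2 - 6*a + 2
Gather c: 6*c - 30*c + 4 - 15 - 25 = -24*c - 36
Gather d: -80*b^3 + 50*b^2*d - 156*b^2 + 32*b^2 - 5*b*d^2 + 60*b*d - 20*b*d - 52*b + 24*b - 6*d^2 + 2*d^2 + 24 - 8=-80*b^3 - 124*b^2 - 28*b + d^2*(-5*b - 4) + d*(50*b^2 + 40*b) + 16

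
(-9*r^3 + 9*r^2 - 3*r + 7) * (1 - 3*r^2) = 27*r^5 - 27*r^4 - 12*r^2 - 3*r + 7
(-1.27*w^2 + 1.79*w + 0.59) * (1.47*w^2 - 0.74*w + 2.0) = -1.8669*w^4 + 3.5711*w^3 - 2.9973*w^2 + 3.1434*w + 1.18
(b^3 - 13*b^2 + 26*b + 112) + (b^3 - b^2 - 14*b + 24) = 2*b^3 - 14*b^2 + 12*b + 136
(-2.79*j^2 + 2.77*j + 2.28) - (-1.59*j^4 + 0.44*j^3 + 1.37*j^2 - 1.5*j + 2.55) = 1.59*j^4 - 0.44*j^3 - 4.16*j^2 + 4.27*j - 0.27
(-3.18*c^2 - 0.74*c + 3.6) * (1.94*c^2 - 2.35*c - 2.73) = -6.1692*c^4 + 6.0374*c^3 + 17.4044*c^2 - 6.4398*c - 9.828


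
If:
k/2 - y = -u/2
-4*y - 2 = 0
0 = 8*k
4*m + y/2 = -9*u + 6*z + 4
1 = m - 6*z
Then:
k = 0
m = 49/12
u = -1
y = -1/2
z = 37/72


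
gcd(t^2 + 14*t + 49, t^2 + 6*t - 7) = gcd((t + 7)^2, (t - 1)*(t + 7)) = t + 7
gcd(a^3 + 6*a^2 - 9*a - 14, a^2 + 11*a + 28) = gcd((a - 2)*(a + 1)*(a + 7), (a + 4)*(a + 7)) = a + 7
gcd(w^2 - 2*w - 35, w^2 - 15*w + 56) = w - 7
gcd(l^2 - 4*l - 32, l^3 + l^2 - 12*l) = l + 4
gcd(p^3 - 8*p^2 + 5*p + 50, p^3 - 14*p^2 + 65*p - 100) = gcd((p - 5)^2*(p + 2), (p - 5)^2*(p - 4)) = p^2 - 10*p + 25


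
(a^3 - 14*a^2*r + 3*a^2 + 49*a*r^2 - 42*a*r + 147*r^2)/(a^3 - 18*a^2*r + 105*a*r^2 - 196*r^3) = (-a - 3)/(-a + 4*r)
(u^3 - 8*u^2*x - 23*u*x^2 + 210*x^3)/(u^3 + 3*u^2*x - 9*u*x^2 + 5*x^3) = (u^2 - 13*u*x + 42*x^2)/(u^2 - 2*u*x + x^2)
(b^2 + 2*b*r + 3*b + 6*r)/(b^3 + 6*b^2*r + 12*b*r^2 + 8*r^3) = (b + 3)/(b^2 + 4*b*r + 4*r^2)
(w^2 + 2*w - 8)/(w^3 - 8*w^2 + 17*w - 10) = (w + 4)/(w^2 - 6*w + 5)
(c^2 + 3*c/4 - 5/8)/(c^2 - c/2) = (c + 5/4)/c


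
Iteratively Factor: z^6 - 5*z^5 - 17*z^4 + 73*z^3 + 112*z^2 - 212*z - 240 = (z - 2)*(z^5 - 3*z^4 - 23*z^3 + 27*z^2 + 166*z + 120) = (z - 2)*(z + 2)*(z^4 - 5*z^3 - 13*z^2 + 53*z + 60) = (z - 4)*(z - 2)*(z + 2)*(z^3 - z^2 - 17*z - 15) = (z - 4)*(z - 2)*(z + 2)*(z + 3)*(z^2 - 4*z - 5) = (z - 4)*(z - 2)*(z + 1)*(z + 2)*(z + 3)*(z - 5)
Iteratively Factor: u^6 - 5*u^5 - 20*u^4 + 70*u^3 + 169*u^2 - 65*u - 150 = (u - 5)*(u^5 - 20*u^3 - 30*u^2 + 19*u + 30) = (u - 5)*(u + 3)*(u^4 - 3*u^3 - 11*u^2 + 3*u + 10) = (u - 5)*(u + 1)*(u + 3)*(u^3 - 4*u^2 - 7*u + 10) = (u - 5)*(u - 1)*(u + 1)*(u + 3)*(u^2 - 3*u - 10) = (u - 5)^2*(u - 1)*(u + 1)*(u + 3)*(u + 2)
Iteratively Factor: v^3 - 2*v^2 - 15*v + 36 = (v - 3)*(v^2 + v - 12) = (v - 3)*(v + 4)*(v - 3)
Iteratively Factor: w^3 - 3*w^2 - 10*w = (w - 5)*(w^2 + 2*w) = (w - 5)*(w + 2)*(w)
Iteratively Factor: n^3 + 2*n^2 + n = (n + 1)*(n^2 + n) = n*(n + 1)*(n + 1)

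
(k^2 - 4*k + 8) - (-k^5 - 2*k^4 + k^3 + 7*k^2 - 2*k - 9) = k^5 + 2*k^4 - k^3 - 6*k^2 - 2*k + 17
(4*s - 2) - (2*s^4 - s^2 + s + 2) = -2*s^4 + s^2 + 3*s - 4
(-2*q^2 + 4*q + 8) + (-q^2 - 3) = -3*q^2 + 4*q + 5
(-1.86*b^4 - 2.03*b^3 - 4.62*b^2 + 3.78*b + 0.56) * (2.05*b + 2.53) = -3.813*b^5 - 8.8673*b^4 - 14.6069*b^3 - 3.9396*b^2 + 10.7114*b + 1.4168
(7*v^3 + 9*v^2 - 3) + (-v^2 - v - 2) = 7*v^3 + 8*v^2 - v - 5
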